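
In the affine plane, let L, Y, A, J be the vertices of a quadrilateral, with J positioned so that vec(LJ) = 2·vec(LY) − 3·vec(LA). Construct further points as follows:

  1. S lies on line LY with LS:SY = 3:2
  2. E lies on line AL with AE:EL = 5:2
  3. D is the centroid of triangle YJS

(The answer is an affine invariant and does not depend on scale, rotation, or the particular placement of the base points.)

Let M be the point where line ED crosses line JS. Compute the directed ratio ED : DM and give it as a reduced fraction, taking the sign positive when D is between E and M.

Assign L = (0, 0), Y = (1, 0), A = (0, 1), J = (2, -3) — the answer is frame-independent, so this choice is without loss of generality.
1. S lies on line LY with LS:SY = 3:2 ⇒ S = (3/5, 0)
2. E lies on line AL with AE:EL = 5:2 ⇒ E = (0, 2/7)
3. D is the centroid of triangle YJS ⇒ D = (6/5, -1)
line ED meets JS at M = (14/15, -5/7)
D = E + t·(M−E) with t = 9/7, so ED:DM = 9/7:-2/7

ED:DM = -9/2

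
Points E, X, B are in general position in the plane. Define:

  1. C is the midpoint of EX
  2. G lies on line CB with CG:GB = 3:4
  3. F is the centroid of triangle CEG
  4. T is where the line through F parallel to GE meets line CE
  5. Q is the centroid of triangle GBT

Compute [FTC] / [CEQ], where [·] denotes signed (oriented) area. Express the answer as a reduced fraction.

Assign E = (0, 0), X = (1, 0), B = (0, 1) — the answer is frame-independent, so this choice is without loss of generality.
1. C is the midpoint of EX ⇒ C = (1/2, 0)
2. G lies on line CB with CG:GB = 3:4 ⇒ G = (2/7, 3/7)
3. F is the centroid of triangle CEG ⇒ F = (11/42, 1/7)
4. T is where the line through F parallel to GE meets line CE ⇒ T = (1/6, 0)
5. Q is the centroid of triangle GBT ⇒ Q = (19/126, 10/21)
2·[FTC] = 1/21, 2·[CEQ] = -5/21
[FTC]:[CEQ] = 1/21:-5/21 = -1/5

[FTC]:[CEQ] = -1/5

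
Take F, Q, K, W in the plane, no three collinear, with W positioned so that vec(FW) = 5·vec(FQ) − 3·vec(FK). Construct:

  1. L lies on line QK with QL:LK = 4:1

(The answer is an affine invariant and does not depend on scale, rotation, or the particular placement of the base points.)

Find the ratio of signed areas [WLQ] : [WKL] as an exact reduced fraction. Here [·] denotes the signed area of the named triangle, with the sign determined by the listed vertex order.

Work in coordinates with F = (0, 0), Q = (1, 0), K = (0, 1), W = (5, -3).
1. L lies on line QK with QL:LK = 4:1 ⇒ L = (1/5, 4/5)
2·[WLQ] = 4/5, 2·[WKL] = 1/5
[WLQ]:[WKL] = 4/5:1/5 = 4

[WLQ]:[WKL] = 4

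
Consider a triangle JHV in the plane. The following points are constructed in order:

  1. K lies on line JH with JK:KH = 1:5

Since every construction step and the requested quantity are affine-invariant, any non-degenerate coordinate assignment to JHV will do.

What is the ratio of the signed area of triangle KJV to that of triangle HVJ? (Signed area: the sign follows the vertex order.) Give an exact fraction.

Work in coordinates with J = (0, 0), H = (1, 0), V = (0, 1).
1. K lies on line JH with JK:KH = 1:5 ⇒ K = (1/6, 0)
2·[KJV] = -1/6, 2·[HVJ] = 1
[KJV]:[HVJ] = -1/6:1 = -1/6

[KJV]:[HVJ] = -1/6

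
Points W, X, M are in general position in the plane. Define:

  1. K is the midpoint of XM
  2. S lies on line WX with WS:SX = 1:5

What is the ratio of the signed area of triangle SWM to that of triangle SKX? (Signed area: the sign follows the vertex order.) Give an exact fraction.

[SWM]:[SKX] = 2/5

Work in coordinates with W = (0, 0), X = (1, 0), M = (0, 1).
1. K is the midpoint of XM ⇒ K = (1/2, 1/2)
2. S lies on line WX with WS:SX = 1:5 ⇒ S = (1/6, 0)
2·[SWM] = -1/6, 2·[SKX] = -5/12
[SWM]:[SKX] = -1/6:-5/12 = 2/5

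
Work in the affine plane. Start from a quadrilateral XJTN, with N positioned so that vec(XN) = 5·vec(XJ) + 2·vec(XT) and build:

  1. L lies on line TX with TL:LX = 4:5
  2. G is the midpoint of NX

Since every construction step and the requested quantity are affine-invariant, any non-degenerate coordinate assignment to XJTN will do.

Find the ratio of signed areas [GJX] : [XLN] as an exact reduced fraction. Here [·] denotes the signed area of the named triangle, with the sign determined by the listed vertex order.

Work in coordinates with X = (0, 0), J = (1, 0), T = (0, 1), N = (5, 2).
1. L lies on line TX with TL:LX = 4:5 ⇒ L = (0, 5/9)
2. G is the midpoint of NX ⇒ G = (5/2, 1)
2·[GJX] = -1, 2·[XLN] = -25/9
[GJX]:[XLN] = -1:-25/9 = 9/25

[GJX]:[XLN] = 9/25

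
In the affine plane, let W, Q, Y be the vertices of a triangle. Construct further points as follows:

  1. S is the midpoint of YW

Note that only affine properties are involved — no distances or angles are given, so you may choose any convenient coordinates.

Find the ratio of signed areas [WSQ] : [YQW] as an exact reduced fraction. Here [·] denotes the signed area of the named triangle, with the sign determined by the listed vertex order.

[WSQ]:[YQW] = 1/2

Assign W = (0, 0), Q = (1, 0), Y = (0, 1) — the answer is frame-independent, so this choice is without loss of generality.
1. S is the midpoint of YW ⇒ S = (0, 1/2)
2·[WSQ] = -1/2, 2·[YQW] = -1
[WSQ]:[YQW] = -1/2:-1 = 1/2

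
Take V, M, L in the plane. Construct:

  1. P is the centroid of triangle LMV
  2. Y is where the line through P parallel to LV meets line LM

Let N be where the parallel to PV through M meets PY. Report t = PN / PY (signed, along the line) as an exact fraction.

Choose coordinates V = (0, 0), M = (1, 0), L = (0, 1).
1. P is the centroid of triangle LMV ⇒ P = (1/3, 1/3)
2. Y is where the line through P parallel to LV meets line LM ⇒ Y = (1/3, 2/3)
through M parallel to PV: direction (-1/3, -1/3); meets PY at N = (1/3, -2/3)
N = P + t·(Y−P) with t = -3

t = -3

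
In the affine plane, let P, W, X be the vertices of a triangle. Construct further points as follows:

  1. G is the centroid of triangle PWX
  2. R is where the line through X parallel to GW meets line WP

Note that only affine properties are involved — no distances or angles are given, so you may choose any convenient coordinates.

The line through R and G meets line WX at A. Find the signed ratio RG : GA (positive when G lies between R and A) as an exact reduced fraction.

Choose coordinates P = (0, 0), W = (1, 0), X = (0, 1).
1. G is the centroid of triangle PWX ⇒ G = (1/3, 1/3)
2. R is where the line through X parallel to GW meets line WP ⇒ R = (2, 0)
line RG meets WX at A = (3/4, 1/4)
G = R + t·(A−R) with t = 4/3, so RG:GA = 4/3:-1/3

RG:GA = -4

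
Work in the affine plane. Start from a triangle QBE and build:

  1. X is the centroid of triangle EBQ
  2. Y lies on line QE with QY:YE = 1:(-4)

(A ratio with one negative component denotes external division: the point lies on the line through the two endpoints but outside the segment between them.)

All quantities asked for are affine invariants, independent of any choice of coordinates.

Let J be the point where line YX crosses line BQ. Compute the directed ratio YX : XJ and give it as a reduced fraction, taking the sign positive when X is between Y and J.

Work in coordinates with Q = (0, 0), B = (1, 0), E = (0, 1).
1. X is the centroid of triangle EBQ ⇒ X = (1/3, 1/3)
2. Y lies on line QE with QY:YE = 1:(-4) ⇒ Y = (0, -1/3)
line YX meets BQ at J = (1/6, 0)
X = Y + t·(J−Y) with t = 2, so YX:XJ = 2:-1

YX:XJ = -2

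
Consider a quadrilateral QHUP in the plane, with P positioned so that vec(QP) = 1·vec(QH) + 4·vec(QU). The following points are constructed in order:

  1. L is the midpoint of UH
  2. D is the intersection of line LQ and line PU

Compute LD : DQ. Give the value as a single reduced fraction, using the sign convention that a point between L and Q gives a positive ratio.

Work in coordinates with Q = (0, 0), H = (1, 0), U = (0, 1), P = (1, 4).
1. L is the midpoint of UH ⇒ L = (1/2, 1/2)
2. D is the intersection of line LQ and line PU ⇒ D = (-1/2, -1/2)
D = L + t·(Q−L) with t = 2, so LD:DQ = t:(1−t) = 2:-1

LD:DQ = -2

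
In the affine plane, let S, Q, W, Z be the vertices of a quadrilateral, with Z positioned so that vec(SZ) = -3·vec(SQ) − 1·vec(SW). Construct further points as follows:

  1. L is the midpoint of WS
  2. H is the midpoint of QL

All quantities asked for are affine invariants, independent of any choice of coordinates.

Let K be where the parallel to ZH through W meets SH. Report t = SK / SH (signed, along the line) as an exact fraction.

Work in coordinates with S = (0, 0), Q = (1, 0), W = (0, 1), Z = (-3, -1).
1. L is the midpoint of WS ⇒ L = (0, 1/2)
2. H is the midpoint of QL ⇒ H = (1/2, 1/4)
through W parallel to ZH: direction (7/2, 5/4); meets SH at K = (7, 7/2)
K = S + t·(H−S) with t = 14

t = 14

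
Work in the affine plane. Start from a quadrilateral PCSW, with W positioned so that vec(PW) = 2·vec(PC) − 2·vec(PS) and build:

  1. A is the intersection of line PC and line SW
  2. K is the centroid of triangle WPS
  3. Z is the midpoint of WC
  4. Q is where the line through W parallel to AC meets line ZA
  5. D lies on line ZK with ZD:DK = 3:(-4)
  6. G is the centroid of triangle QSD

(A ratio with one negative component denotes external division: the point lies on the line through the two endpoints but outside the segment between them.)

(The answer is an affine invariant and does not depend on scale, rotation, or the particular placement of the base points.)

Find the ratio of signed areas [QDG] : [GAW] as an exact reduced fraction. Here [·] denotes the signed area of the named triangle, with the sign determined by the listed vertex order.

[QDG]:[GAW] = 4/5

Work in coordinates with P = (0, 0), C = (1, 0), S = (0, 1), W = (2, -2).
1. A is the intersection of line PC and line SW ⇒ A = (2/3, 0)
2. K is the centroid of triangle WPS ⇒ K = (2/3, -1/3)
3. Z is the midpoint of WC ⇒ Z = (3/2, -1)
4. Q is where the line through W parallel to AC meets line ZA ⇒ Q = (7/3, -2)
5. D lies on line ZK with ZD:DK = 3:(-4) ⇒ D = (4, -3)
6. G is the centroid of triangle QSD ⇒ G = (19/9, -4/3)
2·[QDG] = 8/9, 2·[GAW] = 10/9
[QDG]:[GAW] = 8/9:10/9 = 4/5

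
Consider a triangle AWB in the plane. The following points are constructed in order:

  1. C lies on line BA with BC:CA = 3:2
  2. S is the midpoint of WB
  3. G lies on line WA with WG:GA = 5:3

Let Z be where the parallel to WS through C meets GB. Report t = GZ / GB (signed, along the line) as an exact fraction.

t = 1/25

Set A = (0, 0), W = (1, 0), B = (0, 1); any affine frame gives the same invariant.
1. C lies on line BA with BC:CA = 3:2 ⇒ C = (0, 2/5)
2. S is the midpoint of WB ⇒ S = (1/2, 1/2)
3. G lies on line WA with WG:GA = 5:3 ⇒ G = (3/8, 0)
through C parallel to WS: direction (-1/2, 1/2); meets GB at Z = (9/25, 1/25)
Z = G + t·(B−G) with t = 1/25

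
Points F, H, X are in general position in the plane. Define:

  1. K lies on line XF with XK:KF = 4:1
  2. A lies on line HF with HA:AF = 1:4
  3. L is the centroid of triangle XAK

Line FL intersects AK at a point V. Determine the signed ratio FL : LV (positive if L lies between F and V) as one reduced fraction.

Assign F = (0, 0), H = (1, 0), X = (0, 1) — the answer is frame-independent, so this choice is without loss of generality.
1. K lies on line XF with XK:KF = 4:1 ⇒ K = (0, 1/5)
2. A lies on line HF with HA:AF = 1:4 ⇒ A = (4/5, 0)
3. L is the centroid of triangle XAK ⇒ L = (4/15, 2/5)
line FL meets AK at V = (4/35, 6/35)
L = F + t·(V−F) with t = 7/3, so FL:LV = 7/3:-4/3

FL:LV = -7/4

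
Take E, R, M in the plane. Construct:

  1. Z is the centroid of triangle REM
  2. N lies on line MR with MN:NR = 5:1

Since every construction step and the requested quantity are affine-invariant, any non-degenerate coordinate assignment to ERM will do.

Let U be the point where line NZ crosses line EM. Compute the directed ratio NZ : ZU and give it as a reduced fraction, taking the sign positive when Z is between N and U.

Choose coordinates E = (0, 0), R = (1, 0), M = (0, 1).
1. Z is the centroid of triangle REM ⇒ Z = (1/3, 1/3)
2. N lies on line MR with MN:NR = 5:1 ⇒ N = (5/6, 1/6)
line NZ meets EM at U = (0, 4/9)
Z = N + t·(U−N) with t = 3/5, so NZ:ZU = 3/5:2/5

NZ:ZU = 3/2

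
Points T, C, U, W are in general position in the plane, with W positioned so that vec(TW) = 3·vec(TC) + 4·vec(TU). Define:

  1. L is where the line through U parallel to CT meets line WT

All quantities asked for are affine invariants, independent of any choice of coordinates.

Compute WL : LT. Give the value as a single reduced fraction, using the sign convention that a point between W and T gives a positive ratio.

WL:LT = 3

Work in coordinates with T = (0, 0), C = (1, 0), U = (0, 1), W = (3, 4).
1. L is where the line through U parallel to CT meets line WT ⇒ L = (3/4, 1)
L = W + t·(T−W) with t = 3/4, so WL:LT = t:(1−t) = 3/4:1/4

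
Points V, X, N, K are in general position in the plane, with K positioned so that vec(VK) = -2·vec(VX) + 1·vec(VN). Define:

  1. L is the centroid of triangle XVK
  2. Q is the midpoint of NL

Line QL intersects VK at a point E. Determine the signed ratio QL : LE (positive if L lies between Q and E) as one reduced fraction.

QL:LE = 5/2

Set V = (0, 0), X = (1, 0), N = (0, 1), K = (-2, 1); any affine frame gives the same invariant.
1. L is the centroid of triangle XVK ⇒ L = (-1/3, 1/3)
2. Q is the midpoint of NL ⇒ Q = (-1/6, 2/3)
line QL meets VK at E = (-2/5, 1/5)
L = Q + t·(E−Q) with t = 5/7, so QL:LE = 5/7:2/7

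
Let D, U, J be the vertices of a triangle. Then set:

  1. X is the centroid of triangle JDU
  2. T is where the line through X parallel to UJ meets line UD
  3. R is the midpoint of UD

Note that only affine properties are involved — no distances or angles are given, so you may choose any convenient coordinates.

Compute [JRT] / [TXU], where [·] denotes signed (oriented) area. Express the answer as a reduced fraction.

[JRT]:[TXU] = -3/2

Work in coordinates with D = (0, 0), U = (1, 0), J = (0, 1).
1. X is the centroid of triangle JDU ⇒ X = (1/3, 1/3)
2. T is where the line through X parallel to UJ meets line UD ⇒ T = (2/3, 0)
3. R is the midpoint of UD ⇒ R = (1/2, 0)
2·[JRT] = 1/6, 2·[TXU] = -1/9
[JRT]:[TXU] = 1/6:-1/9 = -3/2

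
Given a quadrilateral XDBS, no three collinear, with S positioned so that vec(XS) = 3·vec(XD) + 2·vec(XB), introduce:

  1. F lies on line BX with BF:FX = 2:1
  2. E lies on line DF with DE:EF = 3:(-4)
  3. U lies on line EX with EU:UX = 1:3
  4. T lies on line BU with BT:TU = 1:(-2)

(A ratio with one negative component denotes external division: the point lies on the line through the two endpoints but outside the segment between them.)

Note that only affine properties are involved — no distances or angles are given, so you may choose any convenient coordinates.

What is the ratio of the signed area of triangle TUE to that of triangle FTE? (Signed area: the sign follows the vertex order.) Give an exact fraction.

[TUE]:[FTE] = -6/17

Choose coordinates X = (0, 0), D = (1, 0), B = (0, 1), S = (3, 2).
1. F lies on line BX with BF:FX = 2:1 ⇒ F = (0, 1/3)
2. E lies on line DF with DE:EF = 3:(-4) ⇒ E = (4, -1)
3. U lies on line EX with EU:UX = 1:3 ⇒ U = (3, -3/4)
4. T lies on line BU with BT:TU = 1:(-2) ⇒ T = (-3, 11/4)
2·[TUE] = 2, 2·[FTE] = -17/3
[TUE]:[FTE] = 2:-17/3 = -6/17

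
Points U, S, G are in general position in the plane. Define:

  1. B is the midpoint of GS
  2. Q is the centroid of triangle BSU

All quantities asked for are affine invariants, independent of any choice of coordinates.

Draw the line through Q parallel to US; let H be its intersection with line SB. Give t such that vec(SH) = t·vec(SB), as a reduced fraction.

Choose coordinates U = (0, 0), S = (1, 0), G = (0, 1).
1. B is the midpoint of GS ⇒ B = (1/2, 1/2)
2. Q is the centroid of triangle BSU ⇒ Q = (1/2, 1/6)
through Q parallel to US: direction (1, 0); meets SB at H = (5/6, 1/6)
H = S + t·(B−S) with t = 1/3

t = 1/3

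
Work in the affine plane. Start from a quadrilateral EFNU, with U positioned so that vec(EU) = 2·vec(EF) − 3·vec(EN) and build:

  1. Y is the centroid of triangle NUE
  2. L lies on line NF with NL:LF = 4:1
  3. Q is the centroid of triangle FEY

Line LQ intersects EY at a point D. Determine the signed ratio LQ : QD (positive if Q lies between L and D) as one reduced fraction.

Assign E = (0, 0), F = (1, 0), N = (0, 1), U = (2, -3) — the answer is frame-independent, so this choice is without loss of generality.
1. Y is the centroid of triangle NUE ⇒ Y = (2/3, -2/3)
2. L lies on line NF with NL:LF = 4:1 ⇒ L = (4/5, 1/5)
3. Q is the centroid of triangle FEY ⇒ Q = (5/9, -2/9)
line LQ meets EY at D = (13/30, -13/30)
Q = L + t·(D−L) with t = 2/3, so LQ:QD = 2/3:1/3

LQ:QD = 2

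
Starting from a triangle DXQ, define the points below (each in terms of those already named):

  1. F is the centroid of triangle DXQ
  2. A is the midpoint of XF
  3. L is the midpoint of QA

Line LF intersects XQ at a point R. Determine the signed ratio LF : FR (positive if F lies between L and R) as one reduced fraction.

Choose coordinates D = (0, 0), X = (1, 0), Q = (0, 1).
1. F is the centroid of triangle DXQ ⇒ F = (1/3, 1/3)
2. A is the midpoint of XF ⇒ A = (2/3, 1/6)
3. L is the midpoint of QA ⇒ L = (1/3, 7/12)
line LF meets XQ at R = (1/3, 2/3)
F = L + t·(R−L) with t = -3, so LF:FR = -3:4

LF:FR = -3/4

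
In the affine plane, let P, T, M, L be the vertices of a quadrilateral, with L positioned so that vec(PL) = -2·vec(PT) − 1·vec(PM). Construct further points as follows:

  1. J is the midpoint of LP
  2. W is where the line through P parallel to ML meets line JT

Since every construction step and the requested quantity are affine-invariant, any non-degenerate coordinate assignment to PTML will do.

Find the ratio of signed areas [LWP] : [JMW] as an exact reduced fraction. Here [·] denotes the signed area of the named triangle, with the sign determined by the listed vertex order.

Work in coordinates with P = (0, 0), T = (1, 0), M = (0, 1), L = (-2, -1).
1. J is the midpoint of LP ⇒ J = (-1, -1/2)
2. W is where the line through P parallel to ML meets line JT ⇒ W = (-1/3, -1/3)
2·[LWP] = 1/3, 2·[JMW] = -5/6
[LWP]:[JMW] = 1/3:-5/6 = -2/5

[LWP]:[JMW] = -2/5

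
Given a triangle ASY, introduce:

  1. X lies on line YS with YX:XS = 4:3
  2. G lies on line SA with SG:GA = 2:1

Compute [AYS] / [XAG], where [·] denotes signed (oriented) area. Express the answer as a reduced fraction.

[AYS]:[XAG] = -7

Choose coordinates A = (0, 0), S = (1, 0), Y = (0, 1).
1. X lies on line YS with YX:XS = 4:3 ⇒ X = (4/7, 3/7)
2. G lies on line SA with SG:GA = 2:1 ⇒ G = (1/3, 0)
2·[AYS] = -1, 2·[XAG] = 1/7
[AYS]:[XAG] = -1:1/7 = -7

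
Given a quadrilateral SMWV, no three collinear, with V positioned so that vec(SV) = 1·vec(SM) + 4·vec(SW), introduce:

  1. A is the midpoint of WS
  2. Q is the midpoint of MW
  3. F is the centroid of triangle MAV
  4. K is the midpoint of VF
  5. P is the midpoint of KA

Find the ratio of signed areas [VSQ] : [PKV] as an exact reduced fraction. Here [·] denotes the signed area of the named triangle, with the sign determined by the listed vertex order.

Choose coordinates S = (0, 0), M = (1, 0), W = (0, 1), V = (1, 4).
1. A is the midpoint of WS ⇒ A = (0, 1/2)
2. Q is the midpoint of MW ⇒ Q = (1/2, 1/2)
3. F is the centroid of triangle MAV ⇒ F = (2/3, 3/2)
4. K is the midpoint of VF ⇒ K = (5/6, 11/4)
5. P is the midpoint of KA ⇒ P = (5/12, 13/8)
2·[VSQ] = 3/2, 2·[PKV] = 1/3
[VSQ]:[PKV] = 3/2:1/3 = 9/2

[VSQ]:[PKV] = 9/2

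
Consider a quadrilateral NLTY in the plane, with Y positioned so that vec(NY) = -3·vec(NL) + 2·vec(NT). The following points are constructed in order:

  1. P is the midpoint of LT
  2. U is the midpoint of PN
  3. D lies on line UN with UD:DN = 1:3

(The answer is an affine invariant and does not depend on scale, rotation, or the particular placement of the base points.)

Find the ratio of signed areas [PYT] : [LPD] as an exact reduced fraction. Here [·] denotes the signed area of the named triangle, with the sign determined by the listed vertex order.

Work in coordinates with N = (0, 0), L = (1, 0), T = (0, 1), Y = (-3, 2).
1. P is the midpoint of LT ⇒ P = (1/2, 1/2)
2. U is the midpoint of PN ⇒ U = (1/4, 1/4)
3. D lies on line UN with UD:DN = 1:3 ⇒ D = (3/16, 3/16)
2·[PYT] = -1, 2·[LPD] = 5/16
[PYT]:[LPD] = -1:5/16 = -16/5

[PYT]:[LPD] = -16/5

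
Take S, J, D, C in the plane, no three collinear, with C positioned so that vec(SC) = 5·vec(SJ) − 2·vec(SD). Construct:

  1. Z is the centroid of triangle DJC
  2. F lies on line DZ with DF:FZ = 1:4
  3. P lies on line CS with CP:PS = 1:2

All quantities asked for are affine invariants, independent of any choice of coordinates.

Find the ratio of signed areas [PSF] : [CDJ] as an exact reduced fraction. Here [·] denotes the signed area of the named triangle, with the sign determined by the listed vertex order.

Work in coordinates with S = (0, 0), J = (1, 0), D = (0, 1), C = (5, -2).
1. Z is the centroid of triangle DJC ⇒ Z = (2, -1/3)
2. F lies on line DZ with DF:FZ = 1:4 ⇒ F = (2/5, 11/15)
3. P lies on line CS with CP:PS = 1:2 ⇒ P = (10/3, -4/3)
2·[PSF] = -134/45, 2·[CDJ] = 2
[PSF]:[CDJ] = -134/45:2 = -67/45

[PSF]:[CDJ] = -67/45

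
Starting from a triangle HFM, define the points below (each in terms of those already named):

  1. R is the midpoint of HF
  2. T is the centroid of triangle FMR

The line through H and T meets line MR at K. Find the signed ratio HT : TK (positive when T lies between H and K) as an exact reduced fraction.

HT:TK = -4

Work in coordinates with H = (0, 0), F = (1, 0), M = (0, 1).
1. R is the midpoint of HF ⇒ R = (1/2, 0)
2. T is the centroid of triangle FMR ⇒ T = (1/2, 1/3)
line HT meets MR at K = (3/8, 1/4)
T = H + t·(K−H) with t = 4/3, so HT:TK = 4/3:-1/3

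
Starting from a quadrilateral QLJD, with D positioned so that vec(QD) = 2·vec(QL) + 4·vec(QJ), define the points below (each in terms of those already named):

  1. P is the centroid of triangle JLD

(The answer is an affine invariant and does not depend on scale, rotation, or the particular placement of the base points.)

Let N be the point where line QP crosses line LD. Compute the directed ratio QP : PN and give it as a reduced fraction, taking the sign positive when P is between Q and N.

QP:PN = 7/5

Set Q = (0, 0), L = (1, 0), J = (0, 1), D = (2, 4); any affine frame gives the same invariant.
1. P is the centroid of triangle JLD ⇒ P = (1, 5/3)
line QP meets LD at N = (12/7, 20/7)
P = Q + t·(N−Q) with t = 7/12, so QP:PN = 7/12:5/12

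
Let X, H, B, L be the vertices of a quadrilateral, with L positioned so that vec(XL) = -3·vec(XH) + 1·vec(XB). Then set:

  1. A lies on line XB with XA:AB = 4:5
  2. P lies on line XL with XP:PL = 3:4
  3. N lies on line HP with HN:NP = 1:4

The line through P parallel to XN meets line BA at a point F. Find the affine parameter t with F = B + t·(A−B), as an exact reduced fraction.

Set X = (0, 0), H = (1, 0), B = (0, 1), L = (-3, 1); any affine frame gives the same invariant.
1. A lies on line XB with XA:AB = 4:5 ⇒ A = (0, 4/9)
2. P lies on line XL with XP:PL = 3:4 ⇒ P = (-9/7, 3/7)
3. N lies on line HP with HN:NP = 1:4 ⇒ N = (19/35, 3/35)
through P parallel to XN: direction (19/35, 3/35); meets BA at F = (0, 12/19)
F = B + t·(A−B) with t = 63/95

t = 63/95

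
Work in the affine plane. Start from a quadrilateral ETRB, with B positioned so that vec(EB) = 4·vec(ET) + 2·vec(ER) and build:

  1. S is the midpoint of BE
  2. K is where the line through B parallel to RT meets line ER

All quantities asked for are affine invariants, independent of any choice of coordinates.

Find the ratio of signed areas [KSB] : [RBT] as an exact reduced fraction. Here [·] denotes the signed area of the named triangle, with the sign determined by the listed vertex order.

Choose coordinates E = (0, 0), T = (1, 0), R = (0, 1), B = (4, 2).
1. S is the midpoint of BE ⇒ S = (2, 1)
2. K is where the line through B parallel to RT meets line ER ⇒ K = (0, 6)
2·[KSB] = 12, 2·[RBT] = -5
[KSB]:[RBT] = 12:-5 = -12/5

[KSB]:[RBT] = -12/5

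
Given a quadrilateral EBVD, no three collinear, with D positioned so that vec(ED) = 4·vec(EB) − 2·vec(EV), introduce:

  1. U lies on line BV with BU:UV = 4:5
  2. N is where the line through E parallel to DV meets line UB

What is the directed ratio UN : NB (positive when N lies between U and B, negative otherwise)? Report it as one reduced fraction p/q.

UN:NB = -31/27

Set E = (0, 0), B = (1, 0), V = (0, 1), D = (4, -2); any affine frame gives the same invariant.
1. U lies on line BV with BU:UV = 4:5 ⇒ U = (5/9, 4/9)
2. N is where the line through E parallel to DV meets line UB ⇒ N = (4, -3)
N = U + t·(B−U) with t = 31/4, so UN:NB = t:(1−t) = 31/4:-27/4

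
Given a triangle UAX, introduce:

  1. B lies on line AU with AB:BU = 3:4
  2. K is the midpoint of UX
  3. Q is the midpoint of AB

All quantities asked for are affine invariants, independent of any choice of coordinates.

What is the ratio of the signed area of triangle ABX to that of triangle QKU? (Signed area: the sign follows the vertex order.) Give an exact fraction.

Work in coordinates with U = (0, 0), A = (1, 0), X = (0, 1).
1. B lies on line AU with AB:BU = 3:4 ⇒ B = (4/7, 0)
2. K is the midpoint of UX ⇒ K = (0, 1/2)
3. Q is the midpoint of AB ⇒ Q = (11/14, 0)
2·[ABX] = -3/7, 2·[QKU] = 11/28
[ABX]:[QKU] = -3/7:11/28 = -12/11

[ABX]:[QKU] = -12/11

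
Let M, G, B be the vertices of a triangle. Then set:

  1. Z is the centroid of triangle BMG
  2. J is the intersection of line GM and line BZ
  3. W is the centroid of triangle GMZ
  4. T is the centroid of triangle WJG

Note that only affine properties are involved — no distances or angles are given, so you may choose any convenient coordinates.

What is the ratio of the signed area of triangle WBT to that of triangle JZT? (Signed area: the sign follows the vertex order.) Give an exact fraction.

Set M = (0, 0), G = (1, 0), B = (0, 1); any affine frame gives the same invariant.
1. Z is the centroid of triangle BMG ⇒ Z = (1/3, 1/3)
2. J is the intersection of line GM and line BZ ⇒ J = (1/2, 0)
3. W is the centroid of triangle GMZ ⇒ W = (4/9, 1/9)
4. T is the centroid of triangle WJG ⇒ T = (35/54, 1/27)
2·[WBT] = -4/27, 2·[JZT] = -1/18
[WBT]:[JZT] = -4/27:-1/18 = 8/3

[WBT]:[JZT] = 8/3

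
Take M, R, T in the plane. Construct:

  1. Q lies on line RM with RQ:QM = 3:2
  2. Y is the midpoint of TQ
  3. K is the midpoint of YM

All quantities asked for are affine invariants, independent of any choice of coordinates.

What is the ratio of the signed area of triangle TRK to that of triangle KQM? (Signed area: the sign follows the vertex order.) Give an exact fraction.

[TRK]:[KQM] = 13/2

Work in coordinates with M = (0, 0), R = (1, 0), T = (0, 1).
1. Q lies on line RM with RQ:QM = 3:2 ⇒ Q = (2/5, 0)
2. Y is the midpoint of TQ ⇒ Y = (1/5, 1/2)
3. K is the midpoint of YM ⇒ K = (1/10, 1/4)
2·[TRK] = -13/20, 2·[KQM] = -1/10
[TRK]:[KQM] = -13/20:-1/10 = 13/2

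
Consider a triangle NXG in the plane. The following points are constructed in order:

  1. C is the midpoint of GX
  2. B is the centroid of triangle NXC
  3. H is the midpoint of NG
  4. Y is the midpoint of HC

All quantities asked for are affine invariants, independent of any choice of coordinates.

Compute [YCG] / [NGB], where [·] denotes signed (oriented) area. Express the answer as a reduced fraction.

[YCG]:[NGB] = -1/4

Choose coordinates N = (0, 0), X = (1, 0), G = (0, 1).
1. C is the midpoint of GX ⇒ C = (1/2, 1/2)
2. B is the centroid of triangle NXC ⇒ B = (1/2, 1/6)
3. H is the midpoint of NG ⇒ H = (0, 1/2)
4. Y is the midpoint of HC ⇒ Y = (1/4, 1/2)
2·[YCG] = 1/8, 2·[NGB] = -1/2
[YCG]:[NGB] = 1/8:-1/2 = -1/4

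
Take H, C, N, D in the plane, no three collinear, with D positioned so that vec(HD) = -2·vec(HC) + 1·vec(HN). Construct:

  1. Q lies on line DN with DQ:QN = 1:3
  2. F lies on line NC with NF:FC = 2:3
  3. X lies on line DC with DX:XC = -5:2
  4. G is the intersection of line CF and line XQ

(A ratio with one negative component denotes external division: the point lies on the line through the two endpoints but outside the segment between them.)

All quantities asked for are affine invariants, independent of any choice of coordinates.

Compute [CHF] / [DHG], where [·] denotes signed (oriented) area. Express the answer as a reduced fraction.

[CHF]:[DHG] = -51/95

Assign H = (0, 0), C = (1, 0), N = (0, 1), D = (-2, 1) — the answer is frame-independent, so this choice is without loss of generality.
1. Q lies on line DN with DQ:QN = 1:3 ⇒ Q = (-3/2, 1)
2. F lies on line NC with NF:FC = 2:3 ⇒ F = (2/5, 3/5)
3. X lies on line DC with DX:XC = -5:2 ⇒ X = (3, -2/3)
4. G is the intersection of line CF and line XQ ⇒ G = (15/17, 2/17)
2·[CHF] = -3/5, 2·[DHG] = 19/17
[CHF]:[DHG] = -3/5:19/17 = -51/95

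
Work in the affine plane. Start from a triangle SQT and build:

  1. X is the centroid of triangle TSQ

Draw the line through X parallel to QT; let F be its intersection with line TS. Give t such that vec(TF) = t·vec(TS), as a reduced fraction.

Assign S = (0, 0), Q = (1, 0), T = (0, 1) — the answer is frame-independent, so this choice is without loss of generality.
1. X is the centroid of triangle TSQ ⇒ X = (1/3, 1/3)
through X parallel to QT: direction (-1, 1); meets TS at F = (0, 2/3)
F = T + t·(S−T) with t = 1/3

t = 1/3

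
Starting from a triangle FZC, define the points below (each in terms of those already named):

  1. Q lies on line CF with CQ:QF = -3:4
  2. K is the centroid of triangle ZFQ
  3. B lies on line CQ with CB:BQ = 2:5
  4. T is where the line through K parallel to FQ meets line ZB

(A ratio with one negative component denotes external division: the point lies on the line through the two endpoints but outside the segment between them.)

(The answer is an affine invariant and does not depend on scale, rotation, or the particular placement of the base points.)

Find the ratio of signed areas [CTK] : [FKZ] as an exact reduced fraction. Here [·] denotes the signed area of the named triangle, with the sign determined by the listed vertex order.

Choose coordinates F = (0, 0), Z = (1, 0), C = (0, 1).
1. Q lies on line CF with CQ:QF = -3:4 ⇒ Q = (0, 4)
2. K is the centroid of triangle ZFQ ⇒ K = (1/3, 4/3)
3. B lies on line CQ with CB:BQ = 2:5 ⇒ B = (0, 13/7)
4. T is where the line through K parallel to FQ meets line ZB ⇒ T = (1/3, 26/21)
2·[CTK] = 2/63, 2·[FKZ] = -4/3
[CTK]:[FKZ] = 2/63:-4/3 = -1/42

[CTK]:[FKZ] = -1/42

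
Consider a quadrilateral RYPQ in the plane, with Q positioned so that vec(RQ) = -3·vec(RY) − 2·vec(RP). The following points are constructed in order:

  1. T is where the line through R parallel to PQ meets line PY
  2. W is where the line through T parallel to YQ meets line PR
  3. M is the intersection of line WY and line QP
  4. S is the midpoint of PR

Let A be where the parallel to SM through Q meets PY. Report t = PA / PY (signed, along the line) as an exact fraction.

t = 15/7

Set R = (0, 0), Y = (1, 0), P = (0, 1), Q = (-3, -2); any affine frame gives the same invariant.
1. T is where the line through R parallel to PQ meets line PY ⇒ T = (1/2, 1/2)
2. W is where the line through T parallel to YQ meets line PR ⇒ W = (0, 1/4)
3. M is the intersection of line WY and line QP ⇒ M = (-3/5, 2/5)
4. S is the midpoint of PR ⇒ S = (0, 1/2)
through Q parallel to SM: direction (-3/5, -1/10); meets PY at A = (15/7, -8/7)
A = P + t·(Y−P) with t = 15/7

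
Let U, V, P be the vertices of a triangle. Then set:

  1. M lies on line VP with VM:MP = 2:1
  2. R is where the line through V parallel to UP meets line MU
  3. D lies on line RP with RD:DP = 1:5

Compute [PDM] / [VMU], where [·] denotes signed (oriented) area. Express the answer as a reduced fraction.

Set U = (0, 0), V = (1, 0), P = (0, 1); any affine frame gives the same invariant.
1. M lies on line VP with VM:MP = 2:1 ⇒ M = (1/3, 2/3)
2. R is where the line through V parallel to UP meets line MU ⇒ R = (1, 2)
3. D lies on line RP with RD:DP = 1:5 ⇒ D = (5/6, 11/6)
2·[PDM] = -5/9, 2·[VMU] = 2/3
[PDM]:[VMU] = -5/9:2/3 = -5/6

[PDM]:[VMU] = -5/6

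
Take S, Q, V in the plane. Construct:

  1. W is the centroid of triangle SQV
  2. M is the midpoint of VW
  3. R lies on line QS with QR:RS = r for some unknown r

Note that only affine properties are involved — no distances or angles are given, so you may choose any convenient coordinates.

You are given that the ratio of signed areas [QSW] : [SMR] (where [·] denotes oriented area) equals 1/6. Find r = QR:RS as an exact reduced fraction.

Assign S = (0, 0), Q = (1, 0), V = (0, 1) — the answer is frame-independent, so this choice is without loss of generality.
1. W is the centroid of triangle SQV ⇒ W = (1/3, 1/3)
2. M is the midpoint of VW ⇒ M = (1/6, 2/3)
3. With QR:RS = r, write λ = r/(r+1) so R = Q + λ·(S−Q); R is affine-linear in λ
Every point depending on R is an affine combination of R and λ-independent points, so each such coordinate is linear in λ; the λ² term in each signed area is a multiple of (S−Q)×(S−Q) = 0, so 2·[QSW] and 2·[SMR] are each linear in λ. Evaluating at λ=0 and λ=1:
  2·[QSW] = -1/3,   2·[SMR] = 2/3·λ − 2/3
So [QSW]:[SMR] = (-1/3) / (2/3·λ − 2/3). Setting this equal to 1/6:
  -1/3 = 1/6·(2/3·λ − 2/3)  ⇒  λ = -2
Then r = λ/(1−λ) = (-2)/(3) = -2/3. Check: with r = -2/3, R = (3, 0) and [QSW]:[SMR] = 1/6 as required.

r = -2/3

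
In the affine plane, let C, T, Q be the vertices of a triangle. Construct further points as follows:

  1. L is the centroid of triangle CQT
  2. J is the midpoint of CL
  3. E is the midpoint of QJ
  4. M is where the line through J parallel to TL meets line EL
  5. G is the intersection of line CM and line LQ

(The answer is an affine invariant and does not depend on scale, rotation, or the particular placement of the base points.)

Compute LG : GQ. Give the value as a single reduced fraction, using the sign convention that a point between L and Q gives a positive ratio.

Set C = (0, 0), T = (1, 0), Q = (0, 1); any affine frame gives the same invariant.
1. L is the centroid of triangle CQT ⇒ L = (1/3, 1/3)
2. J is the midpoint of CL ⇒ J = (1/6, 1/6)
3. E is the midpoint of QJ ⇒ E = (1/12, 7/12)
4. M is where the line through J parallel to TL meets line EL ⇒ M = (5/6, -1/6)
5. G is the intersection of line CM and line LQ ⇒ G = (5/9, -1/9)
G = L + t·(Q−L) with t = -2/3, so LG:GQ = t:(1−t) = -2/3:5/3

LG:GQ = -2/5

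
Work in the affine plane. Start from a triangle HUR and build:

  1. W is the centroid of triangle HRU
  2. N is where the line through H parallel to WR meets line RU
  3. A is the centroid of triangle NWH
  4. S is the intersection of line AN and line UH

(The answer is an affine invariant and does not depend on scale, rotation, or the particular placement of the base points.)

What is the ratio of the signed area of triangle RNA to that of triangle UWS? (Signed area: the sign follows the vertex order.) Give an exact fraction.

Assign H = (0, 0), U = (1, 0), R = (0, 1) — the answer is frame-independent, so this choice is without loss of generality.
1. W is the centroid of triangle HRU ⇒ W = (1/3, 1/3)
2. N is where the line through H parallel to WR meets line RU ⇒ N = (-1, 2)
3. A is the centroid of triangle NWH ⇒ A = (-2/9, 7/9)
4. S is the intersection of line AN and line UH ⇒ S = (3/11, 0)
2·[RNA] = 4/9, 2·[UWS] = 8/33
[RNA]:[UWS] = 4/9:8/33 = 11/6

[RNA]:[UWS] = 11/6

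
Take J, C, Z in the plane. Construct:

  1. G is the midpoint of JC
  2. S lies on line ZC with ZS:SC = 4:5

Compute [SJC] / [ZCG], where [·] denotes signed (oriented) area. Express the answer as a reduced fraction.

Assign J = (0, 0), C = (1, 0), Z = (0, 1) — the answer is frame-independent, so this choice is without loss of generality.
1. G is the midpoint of JC ⇒ G = (1/2, 0)
2. S lies on line ZC with ZS:SC = 4:5 ⇒ S = (4/9, 5/9)
2·[SJC] = 5/9, 2·[ZCG] = -1/2
[SJC]:[ZCG] = 5/9:-1/2 = -10/9

[SJC]:[ZCG] = -10/9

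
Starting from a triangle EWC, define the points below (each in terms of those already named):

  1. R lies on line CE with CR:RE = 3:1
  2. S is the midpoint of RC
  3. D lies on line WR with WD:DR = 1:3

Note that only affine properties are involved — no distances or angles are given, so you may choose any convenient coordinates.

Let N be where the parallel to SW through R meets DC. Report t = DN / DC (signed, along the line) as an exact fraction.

Choose coordinates E = (0, 0), W = (1, 0), C = (0, 1).
1. R lies on line CE with CR:RE = 3:1 ⇒ R = (0, 1/4)
2. S is the midpoint of RC ⇒ S = (0, 5/8)
3. D lies on line WR with WD:DR = 1:3 ⇒ D = (3/4, 1/16)
through R parallel to SW: direction (1, -5/8); meets DC at N = (6/5, -1/2)
N = D + t·(C−D) with t = -3/5

t = -3/5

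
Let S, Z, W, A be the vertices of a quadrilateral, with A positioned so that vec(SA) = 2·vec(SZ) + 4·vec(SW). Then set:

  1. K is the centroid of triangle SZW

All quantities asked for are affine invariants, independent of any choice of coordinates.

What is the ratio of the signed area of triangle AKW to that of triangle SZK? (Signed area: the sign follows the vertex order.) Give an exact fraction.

Set S = (0, 0), Z = (1, 0), W = (0, 1), A = (2, 4); any affine frame gives the same invariant.
1. K is the centroid of triangle SZW ⇒ K = (1/3, 1/3)
2·[AKW] = -7/3, 2·[SZK] = 1/3
[AKW]:[SZK] = -7/3:1/3 = -7

[AKW]:[SZK] = -7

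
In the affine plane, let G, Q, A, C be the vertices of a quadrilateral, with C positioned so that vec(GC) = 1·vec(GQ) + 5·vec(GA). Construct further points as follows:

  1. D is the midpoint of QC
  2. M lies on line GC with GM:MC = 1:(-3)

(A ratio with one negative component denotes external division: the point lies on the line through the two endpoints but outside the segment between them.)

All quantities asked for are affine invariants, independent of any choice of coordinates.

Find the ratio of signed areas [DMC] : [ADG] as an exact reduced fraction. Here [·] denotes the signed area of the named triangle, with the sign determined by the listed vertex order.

Work in coordinates with G = (0, 0), Q = (1, 0), A = (0, 1), C = (1, 5).
1. D is the midpoint of QC ⇒ D = (1, 5/2)
2. M lies on line GC with GM:MC = 1:(-3) ⇒ M = (-1/2, -5/2)
2·[DMC] = -15/4, 2·[ADG] = -1
[DMC]:[ADG] = -15/4:-1 = 15/4

[DMC]:[ADG] = 15/4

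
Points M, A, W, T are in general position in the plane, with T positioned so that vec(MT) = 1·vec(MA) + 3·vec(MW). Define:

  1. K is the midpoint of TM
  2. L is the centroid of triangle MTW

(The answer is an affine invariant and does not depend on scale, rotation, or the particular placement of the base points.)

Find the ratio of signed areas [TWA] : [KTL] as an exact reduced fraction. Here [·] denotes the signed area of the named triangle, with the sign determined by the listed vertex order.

[TWA]:[KTL] = 18

Assign M = (0, 0), A = (1, 0), W = (0, 1), T = (1, 3) — the answer is frame-independent, so this choice is without loss of generality.
1. K is the midpoint of TM ⇒ K = (1/2, 3/2)
2. L is the centroid of triangle MTW ⇒ L = (1/3, 4/3)
2·[TWA] = 3, 2·[KTL] = 1/6
[TWA]:[KTL] = 3:1/6 = 18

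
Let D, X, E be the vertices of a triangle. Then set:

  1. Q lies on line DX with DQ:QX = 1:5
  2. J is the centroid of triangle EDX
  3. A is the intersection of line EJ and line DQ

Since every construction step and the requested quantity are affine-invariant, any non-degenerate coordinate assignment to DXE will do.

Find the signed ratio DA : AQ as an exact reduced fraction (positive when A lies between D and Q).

DA:AQ = -3/2

Work in coordinates with D = (0, 0), X = (1, 0), E = (0, 1).
1. Q lies on line DX with DQ:QX = 1:5 ⇒ Q = (1/6, 0)
2. J is the centroid of triangle EDX ⇒ J = (1/3, 1/3)
3. A is the intersection of line EJ and line DQ ⇒ A = (1/2, 0)
A = D + t·(Q−D) with t = 3, so DA:AQ = t:(1−t) = 3:-2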